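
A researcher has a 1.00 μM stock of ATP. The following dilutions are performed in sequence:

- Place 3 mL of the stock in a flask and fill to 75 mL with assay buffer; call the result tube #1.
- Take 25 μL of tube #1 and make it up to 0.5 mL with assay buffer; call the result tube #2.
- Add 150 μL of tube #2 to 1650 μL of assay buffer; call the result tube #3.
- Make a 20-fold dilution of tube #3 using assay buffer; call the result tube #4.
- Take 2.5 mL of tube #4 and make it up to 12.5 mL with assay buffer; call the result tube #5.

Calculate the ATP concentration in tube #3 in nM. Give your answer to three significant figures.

0.167 nM

Step 1: 3 mL brought to 75 mL → factor 75/3 = 25
Step 2: 25 μL brought to 0.5 mL → factor 500/25 = 20
Step 3: 150 μL + 1650 μL = 1800 μL total → factor 1800/150 = 12
Dilution factor through tube #3 = 25 × 20 × 12 = 6000
[tube #3] = 1.00 μM / 6000 = 0.0001667 μM = 0.167 nM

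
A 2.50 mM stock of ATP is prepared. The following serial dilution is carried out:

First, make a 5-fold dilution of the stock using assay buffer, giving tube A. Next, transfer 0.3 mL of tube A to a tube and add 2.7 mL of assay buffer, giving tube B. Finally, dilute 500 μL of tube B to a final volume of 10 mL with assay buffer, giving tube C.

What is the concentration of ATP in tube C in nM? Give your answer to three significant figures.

2.50 × 10^3 nM

Step 1: 5-fold → factor 5
Step 2: 0.3 mL + 2.7 mL = 3 mL total → factor 3/0.3 = 10
Step 3: 500 μL brought to 10 mL → factor 10000/500 = 20
Overall dilution factor = 5 × 10 × 20 = 1000
Final = 2.50 mM / 1000 = 0.002500 mM = 2.50 × 10^3 nM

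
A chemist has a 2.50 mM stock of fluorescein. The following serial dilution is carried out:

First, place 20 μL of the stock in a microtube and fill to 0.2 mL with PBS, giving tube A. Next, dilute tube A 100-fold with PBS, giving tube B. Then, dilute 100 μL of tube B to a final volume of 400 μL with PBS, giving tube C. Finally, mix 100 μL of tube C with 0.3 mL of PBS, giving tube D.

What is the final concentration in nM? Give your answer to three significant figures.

156 nM

Step 1: 20 μL brought to 0.2 mL → factor 200/20 = 10
Step 2: 100-fold → factor 100
Step 3: 100 μL brought to 400 μL → factor 400/100 = 4
Step 4: 100 μL + 0.3 mL = 400 μL total → factor 400/100 = 4
Overall dilution factor = 10 × 100 × 4 × 4 = 16000
Final = 2.50 mM / 16000 = 0.0001563 mM = 156 nM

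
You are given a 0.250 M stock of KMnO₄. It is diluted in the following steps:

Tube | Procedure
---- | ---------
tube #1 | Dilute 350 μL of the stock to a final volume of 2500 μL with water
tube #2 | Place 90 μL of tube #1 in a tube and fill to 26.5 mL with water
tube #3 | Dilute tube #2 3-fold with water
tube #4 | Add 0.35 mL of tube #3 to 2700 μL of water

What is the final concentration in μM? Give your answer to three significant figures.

4.55 μM

Step 1: 350 μL brought to 2500 μL → factor 2500/350 = 7.1429
Step 2: 90 μL brought to 26.5 mL → factor 26500/90 = 294.44
Step 3: 3-fold → factor 3
Step 4: 0.35 mL + 2700 μL = 3.05 mL total → factor 3.05/0.35 = 8.7143
Overall dilution factor = 7.1429 × 294.44 × 3 × 8.7143 = 54983
Final = 0.250 M / 54983 = 4.547 × 10^-6 M = 4.55 μM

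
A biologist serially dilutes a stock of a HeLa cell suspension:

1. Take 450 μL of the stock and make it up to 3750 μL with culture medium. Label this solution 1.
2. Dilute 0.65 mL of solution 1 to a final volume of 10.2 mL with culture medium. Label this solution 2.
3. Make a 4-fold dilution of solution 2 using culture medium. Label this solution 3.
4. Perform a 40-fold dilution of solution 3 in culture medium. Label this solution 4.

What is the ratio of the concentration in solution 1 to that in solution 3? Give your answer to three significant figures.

62.8

Step 1: 450 μL brought to 3750 μL → factor 3750/450 = 8.3333
Step 2: 0.65 mL brought to 10.2 mL → factor 10.2/0.65 = 15.692
Step 3: 4-fold → factor 4
Dilution factor to solution 1 = 8.3333; to solution 3 = 523.08
[solution 1]/[solution 3] = (factor to solution 3)/(factor to solution 1) = 523.08/8.3333 = 62.8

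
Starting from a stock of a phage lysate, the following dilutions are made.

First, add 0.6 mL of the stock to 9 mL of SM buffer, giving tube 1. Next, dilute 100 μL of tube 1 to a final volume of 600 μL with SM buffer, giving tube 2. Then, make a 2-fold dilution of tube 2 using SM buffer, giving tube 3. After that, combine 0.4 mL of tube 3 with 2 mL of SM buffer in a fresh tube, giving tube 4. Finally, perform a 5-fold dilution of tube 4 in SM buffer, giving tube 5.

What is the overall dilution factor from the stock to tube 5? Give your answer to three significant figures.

Step 1: 0.6 mL + 9 mL = 9.6 mL total → factor 9.6/0.6 = 16
Step 2: 100 μL brought to 600 μL → factor 600/100 = 6
Step 3: 2-fold → factor 2
Step 4: 0.4 mL + 2 mL = 2.4 mL total → factor 2.4/0.4 = 6
Step 5: 5-fold → factor 5
Overall dilution factor = 16 × 6 × 2 × 6 × 5 = 5760

5.76 × 10^3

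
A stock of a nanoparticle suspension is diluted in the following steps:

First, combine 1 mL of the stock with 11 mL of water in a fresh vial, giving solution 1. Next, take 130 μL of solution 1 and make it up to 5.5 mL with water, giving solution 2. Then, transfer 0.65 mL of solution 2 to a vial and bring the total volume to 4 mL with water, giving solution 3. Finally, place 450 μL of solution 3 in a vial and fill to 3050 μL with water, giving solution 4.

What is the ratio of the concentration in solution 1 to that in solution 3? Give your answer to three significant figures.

260

Step 1: 1 mL + 11 mL = 12 mL total → factor 12/1 = 12
Step 2: 130 μL brought to 5.5 mL → factor 5500/130 = 42.308
Step 3: 0.65 mL brought to 4 mL → factor 4/0.65 = 6.1538
Dilution factor to solution 1 = 12; to solution 3 = 3124.3
[solution 1]/[solution 3] = (factor to solution 3)/(factor to solution 1) = 3124.3/12 = 260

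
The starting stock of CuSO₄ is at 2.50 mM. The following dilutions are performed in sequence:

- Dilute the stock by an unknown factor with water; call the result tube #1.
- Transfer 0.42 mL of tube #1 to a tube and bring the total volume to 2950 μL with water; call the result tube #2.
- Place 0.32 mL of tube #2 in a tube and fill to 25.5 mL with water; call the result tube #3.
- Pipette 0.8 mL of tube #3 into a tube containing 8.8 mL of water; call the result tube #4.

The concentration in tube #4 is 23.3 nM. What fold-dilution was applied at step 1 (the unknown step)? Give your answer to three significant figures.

Step 1: unknown factor x
Step 2: 0.42 mL brought to 2950 μL → factor 2.95/0.42 = 7.0238
Step 3: 0.32 mL brought to 25.5 mL → factor 25.5/0.32 = 79.688
Step 4: 0.8 mL + 8.8 mL = 9.6 mL total → factor 9.6/0.8 = 12
Product of known-step factors = 6716.5
Overall factor = 2.50 mM / (23.3 nM) = 1.073 × 10^5
x = 1.073 × 10^5 / 6716.5 = 16.0

16.0-fold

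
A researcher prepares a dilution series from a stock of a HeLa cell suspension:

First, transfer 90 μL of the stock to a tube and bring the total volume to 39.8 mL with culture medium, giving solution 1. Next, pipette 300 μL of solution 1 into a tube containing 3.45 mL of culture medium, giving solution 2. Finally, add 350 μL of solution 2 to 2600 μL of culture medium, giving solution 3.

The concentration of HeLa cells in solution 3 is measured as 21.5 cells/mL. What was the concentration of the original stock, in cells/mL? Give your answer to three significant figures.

Step 1: 90 μL brought to 39.8 mL → factor 39800/90 = 442.22
Step 2: 300 μL + 3.45 mL = 3750 μL total → factor 3750/300 = 12.5
Step 3: 350 μL + 2600 μL = 2950 μL total → factor 2950/350 = 8.4286
Overall dilution factor = 442.22 × 12.5 × 8.4286 = 46591
Stock = 21.5 cells/mL × 46591 = 1.00 × 10^6 cells/mL

1.00 × 10^6 cells/mL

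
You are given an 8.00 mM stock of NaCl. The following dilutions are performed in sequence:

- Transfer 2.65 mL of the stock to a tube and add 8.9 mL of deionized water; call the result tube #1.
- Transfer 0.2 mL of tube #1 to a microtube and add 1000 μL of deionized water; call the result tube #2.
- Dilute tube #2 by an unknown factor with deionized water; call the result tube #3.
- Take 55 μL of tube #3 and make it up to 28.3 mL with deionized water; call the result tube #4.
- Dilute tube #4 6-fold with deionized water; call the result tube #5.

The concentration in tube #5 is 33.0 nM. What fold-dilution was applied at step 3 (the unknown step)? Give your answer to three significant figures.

3.00-fold

Step 1: 2.65 mL + 8.9 mL = 11.55 mL total → factor 11.55/2.65 = 4.3585
Step 2: 0.2 mL + 1000 μL = 1.2 mL total → factor 1.2/0.2 = 6
Step 3: unknown factor x
Step 4: 55 μL brought to 28.3 mL → factor 28300/55 = 514.55
Step 5: 6-fold → factor 6
Product of known-step factors = 80735
Overall factor = 8.00 mM / (33.0 nM) = 2.4242 × 10^5
x = 2.4242 × 10^5 / 80735 = 3.00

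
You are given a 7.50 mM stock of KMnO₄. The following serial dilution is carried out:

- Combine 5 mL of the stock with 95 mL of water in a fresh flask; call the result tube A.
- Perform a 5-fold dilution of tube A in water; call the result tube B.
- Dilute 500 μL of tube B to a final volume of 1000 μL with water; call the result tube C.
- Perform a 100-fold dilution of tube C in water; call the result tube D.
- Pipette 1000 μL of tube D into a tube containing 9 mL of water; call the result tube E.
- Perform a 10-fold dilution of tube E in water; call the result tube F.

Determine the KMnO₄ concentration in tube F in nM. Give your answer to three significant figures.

3.75 nM

Step 1: 5 mL + 95 mL = 100 mL total → factor 100/5 = 20
Step 2: 5-fold → factor 5
Step 3: 500 μL brought to 1000 μL → factor 1000/500 = 2
Step 4: 100-fold → factor 100
Step 5: 1000 μL + 9 mL = 10000 μL total → factor 10000/1000 = 10
Step 6: 10-fold → factor 10
Overall dilution factor = 20 × 5 × 2 × 100 × 10 × 10 = 2 × 10^6
Final = 7.50 mM / 2 × 10^6 = 3.750 × 10^-6 mM = 3.75 nM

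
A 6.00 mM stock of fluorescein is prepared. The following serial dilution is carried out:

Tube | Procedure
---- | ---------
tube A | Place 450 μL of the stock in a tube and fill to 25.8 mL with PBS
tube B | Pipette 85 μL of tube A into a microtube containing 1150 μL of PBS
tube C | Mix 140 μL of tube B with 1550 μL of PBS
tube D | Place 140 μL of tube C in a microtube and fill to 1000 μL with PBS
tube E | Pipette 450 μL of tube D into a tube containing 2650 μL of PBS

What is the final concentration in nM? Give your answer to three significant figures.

Step 1: 450 μL brought to 25.8 mL → factor 25800/450 = 57.333
Step 2: 85 μL + 1150 μL = 1235 μL total → factor 1235/85 = 14.529
Step 3: 140 μL + 1550 μL = 1690 μL total → factor 1690/140 = 12.071
Step 4: 140 μL brought to 1000 μL → factor 1000/140 = 7.1429
Step 5: 450 μL + 2650 μL = 3100 μL total → factor 3100/450 = 6.8889
Overall dilution factor = 57.333 × 14.529 × 12.071 × 7.1429 × 6.8889 = 4.9481 × 10^5
Final = 6.00 mM / 4.9481 × 10^5 = 1.213 × 10^-5 mM = 12.1 nM

12.1 nM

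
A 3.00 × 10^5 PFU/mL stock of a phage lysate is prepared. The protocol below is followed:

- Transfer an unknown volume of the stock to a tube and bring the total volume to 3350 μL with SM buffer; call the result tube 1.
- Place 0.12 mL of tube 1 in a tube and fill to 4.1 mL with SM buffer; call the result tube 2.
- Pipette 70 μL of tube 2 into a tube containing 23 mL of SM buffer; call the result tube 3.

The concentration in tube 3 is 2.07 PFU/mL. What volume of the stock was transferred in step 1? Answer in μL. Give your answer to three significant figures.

Step 1: v brought to 3350 μL → factor = 3350 μL/v
Step 2: 0.12 mL brought to 4.1 mL → factor 4.1/0.12 = 34.167
Step 3: 70 μL + 23 mL = 23070 μL total → factor 23070/70 = 329.57
Product of known-step factors = 11260
Overall factor = 3.00 × 10^5 PFU/mL / (2.07 PFU/mL) = 1.4493 × 10^5
Step-1 factor = 1.4493 × 10^5 / 11260 = 12.871
v = 3350 μL / 12.871 = 260 μL

260 μL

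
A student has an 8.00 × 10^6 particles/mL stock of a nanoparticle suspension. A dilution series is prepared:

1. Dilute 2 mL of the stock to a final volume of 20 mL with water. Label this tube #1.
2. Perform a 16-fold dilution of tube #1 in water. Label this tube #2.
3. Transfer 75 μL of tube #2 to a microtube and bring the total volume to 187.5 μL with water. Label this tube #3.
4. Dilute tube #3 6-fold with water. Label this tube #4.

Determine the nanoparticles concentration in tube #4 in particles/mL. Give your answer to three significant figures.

3.33 × 10^3 particles/mL

Step 1: 2 mL brought to 20 mL → factor 20/2 = 10
Step 2: 16-fold → factor 16
Step 3: 75 μL brought to 187.5 μL → factor 187.5/75 = 2.5
Step 4: 6-fold → factor 6
Overall dilution factor = 10 × 16 × 2.5 × 6 = 2400
Final = 8.00 × 10^6 particles/mL / 2400 = 3.33 × 10^3 particles/mL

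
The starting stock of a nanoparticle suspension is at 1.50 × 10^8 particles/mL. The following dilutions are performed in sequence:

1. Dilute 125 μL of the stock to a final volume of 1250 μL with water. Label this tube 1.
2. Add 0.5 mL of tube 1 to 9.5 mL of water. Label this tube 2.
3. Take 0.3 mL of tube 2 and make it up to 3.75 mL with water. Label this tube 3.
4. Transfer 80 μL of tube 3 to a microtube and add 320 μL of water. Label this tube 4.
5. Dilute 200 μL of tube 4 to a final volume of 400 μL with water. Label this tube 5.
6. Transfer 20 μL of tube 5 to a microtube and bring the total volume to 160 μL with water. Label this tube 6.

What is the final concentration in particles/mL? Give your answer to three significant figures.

750 particles/mL

Step 1: 125 μL brought to 1250 μL → factor 1250/125 = 10
Step 2: 0.5 mL + 9.5 mL = 10 mL total → factor 10/0.5 = 20
Step 3: 0.3 mL brought to 3.75 mL → factor 3.75/0.3 = 12.5
Step 4: 80 μL + 320 μL = 400 μL total → factor 400/80 = 5
Step 5: 200 μL brought to 400 μL → factor 400/200 = 2
Step 6: 20 μL brought to 160 μL → factor 160/20 = 8
Overall dilution factor = 10 × 20 × 12.5 × 5 × 2 × 8 = 2 × 10^5
Final = 1.50 × 10^8 particles/mL / 2 × 10^5 = 750 particles/mL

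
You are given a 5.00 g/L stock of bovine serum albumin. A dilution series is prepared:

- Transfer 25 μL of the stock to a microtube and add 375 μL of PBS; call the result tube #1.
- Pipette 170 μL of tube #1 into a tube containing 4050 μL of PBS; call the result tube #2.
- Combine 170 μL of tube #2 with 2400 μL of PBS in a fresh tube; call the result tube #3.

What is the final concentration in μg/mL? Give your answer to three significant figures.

Step 1: 25 μL + 375 μL = 400 μL total → factor 400/25 = 16
Step 2: 170 μL + 4050 μL = 4220 μL total → factor 4220/170 = 24.824
Step 3: 170 μL + 2400 μL = 2570 μL total → factor 2570/170 = 15.118
Overall dilution factor = 16 × 24.824 × 15.118 = 6004.4
Final = 5.00 g/L / 6004.4 = 0.0008327 g/L = 0.833 μg/mL

0.833 μg/mL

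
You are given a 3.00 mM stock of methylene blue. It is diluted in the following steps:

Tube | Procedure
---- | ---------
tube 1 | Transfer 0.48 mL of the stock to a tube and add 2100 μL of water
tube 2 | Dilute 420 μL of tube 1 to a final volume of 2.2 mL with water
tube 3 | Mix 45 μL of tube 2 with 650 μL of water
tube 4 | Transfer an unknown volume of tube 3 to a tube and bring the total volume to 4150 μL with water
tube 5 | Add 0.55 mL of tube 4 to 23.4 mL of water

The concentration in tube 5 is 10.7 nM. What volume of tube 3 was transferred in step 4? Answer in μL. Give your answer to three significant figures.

280 μL

Step 1: 0.48 mL + 2100 μL = 2.58 mL total → factor 2.58/0.48 = 5.375
Step 2: 420 μL brought to 2.2 mL → factor 2200/420 = 5.2381
Step 3: 45 μL + 650 μL = 695 μL total → factor 695/45 = 15.444
Step 4: v brought to 4150 μL → factor = 4150 μL/v
Step 5: 0.55 mL + 23.4 mL = 23.95 mL total → factor 23.95/0.55 = 43.545
Product of known-step factors = 18935
Overall factor = 3.00 mM / (10.7 nM) = 2.8037 × 10^5
Step-4 factor = 2.8037 × 10^5 / 18935 = 14.807
v = 4150 μL / 14.807 = 280 μL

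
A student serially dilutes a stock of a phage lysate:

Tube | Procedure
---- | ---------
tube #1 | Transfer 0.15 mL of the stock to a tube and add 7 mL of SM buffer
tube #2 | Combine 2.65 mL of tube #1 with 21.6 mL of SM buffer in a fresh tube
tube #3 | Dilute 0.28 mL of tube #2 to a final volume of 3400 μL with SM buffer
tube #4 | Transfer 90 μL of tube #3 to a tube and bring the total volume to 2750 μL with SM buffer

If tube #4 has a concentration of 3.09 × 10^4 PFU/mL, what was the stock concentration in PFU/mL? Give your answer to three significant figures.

Step 1: 0.15 mL + 7 mL = 7.15 mL total → factor 7.15/0.15 = 47.667
Step 2: 2.65 mL + 21.6 mL = 24.25 mL total → factor 24.25/2.65 = 9.1509
Step 3: 0.28 mL brought to 3400 μL → factor 3.4/0.28 = 12.143
Step 4: 90 μL brought to 2750 μL → factor 2750/90 = 30.556
Overall dilution factor = 47.667 × 9.1509 × 12.143 × 30.556 = 1.6184 × 10^5
Stock = 3.09 × 10^4 PFU/mL × 1.6184 × 10^5 = 5.00 × 10^9 PFU/mL

5.00 × 10^9 PFU/mL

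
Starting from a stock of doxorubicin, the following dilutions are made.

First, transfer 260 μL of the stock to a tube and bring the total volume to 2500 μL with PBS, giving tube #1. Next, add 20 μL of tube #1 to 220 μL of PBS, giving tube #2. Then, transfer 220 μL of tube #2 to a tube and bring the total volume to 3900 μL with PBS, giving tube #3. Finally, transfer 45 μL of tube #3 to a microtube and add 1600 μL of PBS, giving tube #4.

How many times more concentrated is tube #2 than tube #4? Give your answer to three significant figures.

Step 1: 260 μL brought to 2500 μL → factor 2500/260 = 9.6154
Step 2: 20 μL + 220 μL = 240 μL total → factor 240/20 = 12
Step 3: 220 μL brought to 3900 μL → factor 3900/220 = 17.727
Step 4: 45 μL + 1600 μL = 1645 μL total → factor 1645/45 = 36.556
Dilution factor to tube #2 = 115.38; to tube #4 = 74773
[tube #2]/[tube #4] = (factor to tube #4)/(factor to tube #2) = 74773/115.38 = 648

648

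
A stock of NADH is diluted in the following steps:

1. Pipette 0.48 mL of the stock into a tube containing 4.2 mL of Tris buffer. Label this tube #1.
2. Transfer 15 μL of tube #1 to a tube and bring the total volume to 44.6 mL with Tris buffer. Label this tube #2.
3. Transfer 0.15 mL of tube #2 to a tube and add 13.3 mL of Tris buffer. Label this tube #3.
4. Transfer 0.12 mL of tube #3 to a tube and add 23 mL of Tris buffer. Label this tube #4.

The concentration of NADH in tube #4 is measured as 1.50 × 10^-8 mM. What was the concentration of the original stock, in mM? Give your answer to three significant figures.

7.51 mM

Step 1: 0.48 mL + 4.2 mL = 4.68 mL total → factor 4.68/0.48 = 9.75
Step 2: 15 μL brought to 44.6 mL → factor 44600/15 = 2973.3
Step 3: 0.15 mL + 13.3 mL = 13.45 mL total → factor 13.45/0.15 = 89.667
Step 4: 0.12 mL + 23 mL = 23.12 mL total → factor 23.12/0.12 = 192.67
Overall dilution factor = 9.75 × 2973.3 × 89.667 × 192.67 = 5.0082 × 10^8
Stock = 1.50 × 10^-8 mM × 5.0082 × 10^8 = 7.51 mM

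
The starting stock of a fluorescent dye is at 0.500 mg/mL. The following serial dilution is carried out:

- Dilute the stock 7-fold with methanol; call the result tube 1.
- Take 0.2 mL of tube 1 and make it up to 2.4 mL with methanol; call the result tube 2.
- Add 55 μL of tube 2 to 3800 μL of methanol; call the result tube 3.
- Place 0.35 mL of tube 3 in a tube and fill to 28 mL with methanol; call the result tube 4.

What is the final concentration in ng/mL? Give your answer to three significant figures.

Step 1: 7-fold → factor 7
Step 2: 0.2 mL brought to 2.4 mL → factor 2.4/0.2 = 12
Step 3: 55 μL + 3800 μL = 3855 μL total → factor 3855/55 = 70.091
Step 4: 0.35 mL brought to 28 mL → factor 28/0.35 = 80
Overall dilution factor = 7 × 12 × 70.091 × 80 = 4.7101 × 10^5
Final = 0.500 mg/mL / 4.7101 × 10^5 = 1.062 × 10^-6 mg/mL = 1.06 ng/mL

1.06 ng/mL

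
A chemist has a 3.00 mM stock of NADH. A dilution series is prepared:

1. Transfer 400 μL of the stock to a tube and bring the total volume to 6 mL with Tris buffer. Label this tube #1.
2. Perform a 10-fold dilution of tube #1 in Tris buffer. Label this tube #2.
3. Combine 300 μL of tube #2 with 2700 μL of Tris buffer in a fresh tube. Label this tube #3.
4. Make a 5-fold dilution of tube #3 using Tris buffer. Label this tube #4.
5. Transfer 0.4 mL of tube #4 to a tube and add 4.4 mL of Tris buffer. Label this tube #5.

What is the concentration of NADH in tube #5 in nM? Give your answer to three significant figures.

Step 1: 400 μL brought to 6 mL → factor 6000/400 = 15
Step 2: 10-fold → factor 10
Step 3: 300 μL + 2700 μL = 3000 μL total → factor 3000/300 = 10
Step 4: 5-fold → factor 5
Step 5: 0.4 mL + 4.4 mL = 4.8 mL total → factor 4.8/0.4 = 12
Dilution factor through tube #5 = 15 × 10 × 10 × 5 × 12 = 90000
[tube #5] = 3.00 mM / 90000 = 3.333 × 10^-5 mM = 33.3 nM

33.3 nM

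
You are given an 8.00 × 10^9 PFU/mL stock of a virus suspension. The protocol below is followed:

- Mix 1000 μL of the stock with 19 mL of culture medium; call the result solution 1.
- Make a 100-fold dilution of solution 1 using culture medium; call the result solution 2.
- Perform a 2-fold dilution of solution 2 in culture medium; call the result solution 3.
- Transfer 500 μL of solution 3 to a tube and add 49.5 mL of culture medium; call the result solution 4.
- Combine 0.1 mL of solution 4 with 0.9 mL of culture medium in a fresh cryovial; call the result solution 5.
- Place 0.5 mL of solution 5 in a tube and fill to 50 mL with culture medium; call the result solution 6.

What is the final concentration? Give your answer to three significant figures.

20.0 PFU/mL

Step 1: 1000 μL + 19 mL = 20000 μL total → factor 20000/1000 = 20
Step 2: 100-fold → factor 100
Step 3: 2-fold → factor 2
Step 4: 500 μL + 49.5 mL = 50000 μL total → factor 50000/500 = 100
Step 5: 0.1 mL + 0.9 mL = 1 mL total → factor 1/0.1 = 10
Step 6: 0.5 mL brought to 50 mL → factor 50/0.5 = 100
Overall dilution factor = 20 × 100 × 2 × 100 × 10 × 100 = 4 × 10^8
Final = 8.00 × 10^9 PFU/mL / 4 × 10^8 = 20.0 PFU/mL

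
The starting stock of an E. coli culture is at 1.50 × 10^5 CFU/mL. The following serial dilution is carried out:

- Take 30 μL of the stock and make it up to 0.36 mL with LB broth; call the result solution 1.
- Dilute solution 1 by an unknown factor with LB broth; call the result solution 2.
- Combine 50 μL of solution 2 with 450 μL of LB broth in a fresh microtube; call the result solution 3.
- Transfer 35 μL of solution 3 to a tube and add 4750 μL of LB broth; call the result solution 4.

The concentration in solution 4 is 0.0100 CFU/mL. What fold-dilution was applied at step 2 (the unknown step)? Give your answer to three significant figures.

Step 1: 30 μL brought to 0.36 mL → factor 360/30 = 12
Step 2: unknown factor x
Step 3: 50 μL + 450 μL = 500 μL total → factor 500/50 = 10
Step 4: 35 μL + 4750 μL = 4785 μL total → factor 4785/35 = 136.71
Product of known-step factors = 16406
Overall factor = 1.50 × 10^5 CFU/mL / (0.0100 CFU/mL) = 1.5 × 10^7
x = 1.5 × 10^7 / 16406 = 914

914-fold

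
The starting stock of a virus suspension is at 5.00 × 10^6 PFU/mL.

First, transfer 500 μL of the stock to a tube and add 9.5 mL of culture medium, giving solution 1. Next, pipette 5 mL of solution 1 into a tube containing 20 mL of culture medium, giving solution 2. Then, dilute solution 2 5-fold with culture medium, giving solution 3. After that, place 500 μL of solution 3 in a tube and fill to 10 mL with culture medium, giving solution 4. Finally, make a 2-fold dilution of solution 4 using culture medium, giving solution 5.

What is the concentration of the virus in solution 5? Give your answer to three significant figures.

250 PFU/mL

Step 1: 500 μL + 9.5 mL = 10000 μL total → factor 10000/500 = 20
Step 2: 5 mL + 20 mL = 25 mL total → factor 25/5 = 5
Step 3: 5-fold → factor 5
Step 4: 500 μL brought to 10 mL → factor 10000/500 = 20
Step 5: 2-fold → factor 2
Overall dilution factor = 20 × 5 × 5 × 20 × 2 = 20000
Final = 5.00 × 10^6 PFU/mL / 20000 = 250 PFU/mL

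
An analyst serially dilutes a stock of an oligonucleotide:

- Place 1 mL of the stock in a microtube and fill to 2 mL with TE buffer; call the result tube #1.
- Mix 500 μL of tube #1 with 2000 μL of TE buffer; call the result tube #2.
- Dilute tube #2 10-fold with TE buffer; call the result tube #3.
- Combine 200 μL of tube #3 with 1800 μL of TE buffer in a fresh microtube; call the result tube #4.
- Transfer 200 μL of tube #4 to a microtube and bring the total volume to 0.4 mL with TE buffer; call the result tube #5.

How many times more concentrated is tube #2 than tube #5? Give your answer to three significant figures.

Step 1: 1 mL brought to 2 mL → factor 2/1 = 2
Step 2: 500 μL + 2000 μL = 2500 μL total → factor 2500/500 = 5
Step 3: 10-fold → factor 10
Step 4: 200 μL + 1800 μL = 2000 μL total → factor 2000/200 = 10
Step 5: 200 μL brought to 0.4 mL → factor 400/200 = 2
Dilution factor to tube #2 = 10; to tube #5 = 2000
[tube #2]/[tube #5] = (factor to tube #5)/(factor to tube #2) = 2000/10 = 200

200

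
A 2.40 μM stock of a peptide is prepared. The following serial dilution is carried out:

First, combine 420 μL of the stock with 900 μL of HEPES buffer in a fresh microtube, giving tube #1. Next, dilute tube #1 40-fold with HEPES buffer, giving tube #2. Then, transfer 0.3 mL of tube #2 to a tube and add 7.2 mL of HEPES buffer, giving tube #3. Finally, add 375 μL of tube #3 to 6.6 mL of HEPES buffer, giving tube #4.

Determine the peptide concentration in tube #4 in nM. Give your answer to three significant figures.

Step 1: 420 μL + 900 μL = 1320 μL total → factor 1320/420 = 3.1429
Step 2: 40-fold → factor 40
Step 3: 0.3 mL + 7.2 mL = 7.5 mL total → factor 7.5/0.3 = 25
Step 4: 375 μL + 6.6 mL = 6975 μL total → factor 6975/375 = 18.6
Overall dilution factor = 3.1429 × 40 × 25 × 18.6 = 58457
Final = 2.40 μM / 58457 = 4.106 × 10^-5 μM = 0.0411 nM

0.0411 nM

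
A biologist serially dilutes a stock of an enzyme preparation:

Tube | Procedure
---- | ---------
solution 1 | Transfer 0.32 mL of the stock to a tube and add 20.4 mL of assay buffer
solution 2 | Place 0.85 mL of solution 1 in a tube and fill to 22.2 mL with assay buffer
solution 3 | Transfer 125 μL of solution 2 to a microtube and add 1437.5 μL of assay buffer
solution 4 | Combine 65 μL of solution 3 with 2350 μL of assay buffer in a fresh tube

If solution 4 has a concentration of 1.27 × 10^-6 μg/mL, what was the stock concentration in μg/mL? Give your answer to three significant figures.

0.997 μg/mL

Step 1: 0.32 mL + 20.4 mL = 20.72 mL total → factor 20.72/0.32 = 64.75
Step 2: 0.85 mL brought to 22.2 mL → factor 22.2/0.85 = 26.118
Step 3: 125 μL + 1437.5 μL = 1562.5 μL total → factor 1562.5/125 = 12.5
Step 4: 65 μL + 2350 μL = 2415 μL total → factor 2415/65 = 37.154
Overall dilution factor = 64.75 × 26.118 × 12.5 × 37.154 = 7.8539 × 10^5
Stock = 1.27 × 10^-6 μg/mL × 7.8539 × 10^5 = 0.997 μg/mL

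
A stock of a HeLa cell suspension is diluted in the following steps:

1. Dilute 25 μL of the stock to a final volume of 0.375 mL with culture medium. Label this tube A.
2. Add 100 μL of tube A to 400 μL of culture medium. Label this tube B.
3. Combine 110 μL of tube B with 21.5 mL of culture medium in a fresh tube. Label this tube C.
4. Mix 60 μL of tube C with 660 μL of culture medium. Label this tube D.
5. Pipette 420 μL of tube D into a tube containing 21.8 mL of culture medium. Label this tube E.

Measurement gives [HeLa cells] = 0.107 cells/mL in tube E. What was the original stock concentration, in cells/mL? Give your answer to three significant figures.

Step 1: 25 μL brought to 0.375 mL → factor 375/25 = 15
Step 2: 100 μL + 400 μL = 500 μL total → factor 500/100 = 5
Step 3: 110 μL + 21.5 mL = 21610 μL total → factor 21610/110 = 196.45
Step 4: 60 μL + 660 μL = 720 μL total → factor 720/60 = 12
Step 5: 420 μL + 21.8 mL = 22220 μL total → factor 22220/420 = 52.905
Overall dilution factor = 15 × 5 × 196.45 × 12 × 52.905 = 9.354 × 10^6
Stock = 0.107 cells/mL × 9.354 × 10^6 = 1.00 × 10^6 cells/mL

1.00 × 10^6 cells/mL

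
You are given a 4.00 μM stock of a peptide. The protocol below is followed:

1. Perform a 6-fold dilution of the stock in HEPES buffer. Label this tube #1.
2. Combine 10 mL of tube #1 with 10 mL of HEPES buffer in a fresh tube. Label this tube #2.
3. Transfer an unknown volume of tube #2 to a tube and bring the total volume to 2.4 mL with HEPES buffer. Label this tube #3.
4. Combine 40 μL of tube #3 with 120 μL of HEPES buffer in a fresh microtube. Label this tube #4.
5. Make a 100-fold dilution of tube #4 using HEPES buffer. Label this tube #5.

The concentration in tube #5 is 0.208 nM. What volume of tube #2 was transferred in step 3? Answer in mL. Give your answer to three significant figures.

0.599 mL

Step 1: 6-fold → factor 6
Step 2: 10 mL + 10 mL = 20 mL total → factor 20/10 = 2
Step 3: v brought to 2.4 mL → factor = 2.4 mL/v
Step 4: 40 μL + 120 μL = 160 μL total → factor 160/40 = 4
Step 5: 100-fold → factor 100
Product of known-step factors = 4800
Overall factor = 4.00 μM / (0.208 nM) = 19231
Step-3 factor = 19231 / 4800 = 4.0064
v = 2.4 mL / 4.0064 = 0.599 mL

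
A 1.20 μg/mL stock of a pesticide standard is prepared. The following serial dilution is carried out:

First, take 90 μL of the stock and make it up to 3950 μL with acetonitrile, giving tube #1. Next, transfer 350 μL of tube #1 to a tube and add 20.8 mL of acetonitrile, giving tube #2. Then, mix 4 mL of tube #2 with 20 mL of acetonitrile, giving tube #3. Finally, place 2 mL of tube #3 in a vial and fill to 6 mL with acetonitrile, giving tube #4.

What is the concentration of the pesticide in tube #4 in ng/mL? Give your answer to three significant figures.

0.0251 ng/mL

Step 1: 90 μL brought to 3950 μL → factor 3950/90 = 43.889
Step 2: 350 μL + 20.8 mL = 21150 μL total → factor 21150/350 = 60.429
Step 3: 4 mL + 20 mL = 24 mL total → factor 24/4 = 6
Step 4: 2 mL brought to 6 mL → factor 6/2 = 3
Overall dilution factor = 43.889 × 60.429 × 6 × 3 = 47739
Final = 1.20 μg/mL / 47739 = 2.514 × 10^-5 μg/mL = 0.0251 ng/mL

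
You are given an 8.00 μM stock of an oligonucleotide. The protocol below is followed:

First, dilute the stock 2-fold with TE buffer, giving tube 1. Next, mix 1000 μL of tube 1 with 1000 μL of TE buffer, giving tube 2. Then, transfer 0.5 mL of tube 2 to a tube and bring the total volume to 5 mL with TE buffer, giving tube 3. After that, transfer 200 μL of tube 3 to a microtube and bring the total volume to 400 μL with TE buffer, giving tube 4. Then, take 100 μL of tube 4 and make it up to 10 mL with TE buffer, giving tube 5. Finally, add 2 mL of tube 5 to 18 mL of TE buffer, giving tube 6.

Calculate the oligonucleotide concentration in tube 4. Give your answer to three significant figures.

0.100 μM

Step 1: 2-fold → factor 2
Step 2: 1000 μL + 1000 μL = 2000 μL total → factor 2000/1000 = 2
Step 3: 0.5 mL brought to 5 mL → factor 5/0.5 = 10
Step 4: 200 μL brought to 400 μL → factor 400/200 = 2
Dilution factor through tube 4 = 2 × 2 × 10 × 2 = 80
[tube 4] = 8.00 μM / 80 = 0.100 μM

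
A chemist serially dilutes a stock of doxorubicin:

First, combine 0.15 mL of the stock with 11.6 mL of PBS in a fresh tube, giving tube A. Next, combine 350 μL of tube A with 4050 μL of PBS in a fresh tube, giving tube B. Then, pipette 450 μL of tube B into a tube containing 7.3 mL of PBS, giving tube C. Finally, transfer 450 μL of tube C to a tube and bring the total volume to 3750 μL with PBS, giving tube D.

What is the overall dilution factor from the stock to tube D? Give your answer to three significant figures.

Step 1: 0.15 mL + 11.6 mL = 11.75 mL total → factor 11.75/0.15 = 78.333
Step 2: 350 μL + 4050 μL = 4400 μL total → factor 4400/350 = 12.571
Step 3: 450 μL + 7.3 mL = 7750 μL total → factor 7750/450 = 17.222
Step 4: 450 μL brought to 3750 μL → factor 3750/450 = 8.3333
Overall dilution factor = 78.333 × 12.571 × 17.222 × 8.3333 = 1.4133 × 10^5

1.41 × 10^5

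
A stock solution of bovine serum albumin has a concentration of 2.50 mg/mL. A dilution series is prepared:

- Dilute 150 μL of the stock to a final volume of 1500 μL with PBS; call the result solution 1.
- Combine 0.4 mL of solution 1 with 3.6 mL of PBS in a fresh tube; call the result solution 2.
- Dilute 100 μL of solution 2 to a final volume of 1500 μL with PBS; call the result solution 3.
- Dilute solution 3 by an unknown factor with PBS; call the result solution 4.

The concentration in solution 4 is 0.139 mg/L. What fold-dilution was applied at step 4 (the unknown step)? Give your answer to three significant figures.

12.0-fold

Step 1: 150 μL brought to 1500 μL → factor 1500/150 = 10
Step 2: 0.4 mL + 3.6 mL = 4 mL total → factor 4/0.4 = 10
Step 3: 100 μL brought to 1500 μL → factor 1500/100 = 15
Step 4: unknown factor x
Product of known-step factors = 1500
Overall factor = 2.50 mg/mL / (0.139 mg/L) = 17986
x = 17986 / 1500 = 12.0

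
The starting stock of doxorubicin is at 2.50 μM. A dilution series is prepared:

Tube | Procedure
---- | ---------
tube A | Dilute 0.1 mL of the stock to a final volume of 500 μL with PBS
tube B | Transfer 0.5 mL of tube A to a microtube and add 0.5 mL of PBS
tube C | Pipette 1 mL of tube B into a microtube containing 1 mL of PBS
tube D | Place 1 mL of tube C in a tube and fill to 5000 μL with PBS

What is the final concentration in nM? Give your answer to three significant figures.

Step 1: 0.1 mL brought to 500 μL → factor 0.5/0.1 = 5
Step 2: 0.5 mL + 0.5 mL = 1 mL total → factor 1/0.5 = 2
Step 3: 1 mL + 1 mL = 2 mL total → factor 2/1 = 2
Step 4: 1 mL brought to 5000 μL → factor 5/1 = 5
Overall dilution factor = 5 × 2 × 2 × 5 = 100
Final = 2.50 μM / 100 = 0.02500 μM = 25.0 nM

25.0 nM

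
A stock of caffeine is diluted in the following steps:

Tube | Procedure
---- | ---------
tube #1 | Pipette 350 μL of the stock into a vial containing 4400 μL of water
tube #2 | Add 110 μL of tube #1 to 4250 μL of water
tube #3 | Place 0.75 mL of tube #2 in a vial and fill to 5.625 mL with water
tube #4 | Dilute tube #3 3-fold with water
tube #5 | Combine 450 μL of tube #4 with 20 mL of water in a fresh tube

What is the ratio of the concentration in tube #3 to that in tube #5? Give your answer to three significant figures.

Step 1: 350 μL + 4400 μL = 4750 μL total → factor 4750/350 = 13.571
Step 2: 110 μL + 4250 μL = 4360 μL total → factor 4360/110 = 39.636
Step 3: 0.75 mL brought to 5.625 mL → factor 5.625/0.75 = 7.5
Step 4: 3-fold → factor 3
Step 5: 450 μL + 20 mL = 20450 μL total → factor 20450/450 = 45.444
Dilution factor to tube #3 = 4034.4; to tube #5 = 5.5003 × 10^5
[tube #3]/[tube #5] = (factor to tube #5)/(factor to tube #3) = 5.5003 × 10^5/4034.4 = 136

136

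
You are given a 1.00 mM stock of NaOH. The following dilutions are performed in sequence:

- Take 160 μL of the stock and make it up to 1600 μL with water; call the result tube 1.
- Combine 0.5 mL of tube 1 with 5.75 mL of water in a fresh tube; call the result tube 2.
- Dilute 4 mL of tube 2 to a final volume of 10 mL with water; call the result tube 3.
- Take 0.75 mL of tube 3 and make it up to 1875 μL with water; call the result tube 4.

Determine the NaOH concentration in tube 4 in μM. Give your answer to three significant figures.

Step 1: 160 μL brought to 1600 μL → factor 1600/160 = 10
Step 2: 0.5 mL + 5.75 mL = 6.25 mL total → factor 6.25/0.5 = 12.5
Step 3: 4 mL brought to 10 mL → factor 10/4 = 2.5
Step 4: 0.75 mL brought to 1875 μL → factor 1.875/0.75 = 2.5
Overall dilution factor = 10 × 12.5 × 2.5 × 2.5 = 781.25
Final = 1.00 mM / 781.25 = 0.001280 mM = 1.28 μM

1.28 μM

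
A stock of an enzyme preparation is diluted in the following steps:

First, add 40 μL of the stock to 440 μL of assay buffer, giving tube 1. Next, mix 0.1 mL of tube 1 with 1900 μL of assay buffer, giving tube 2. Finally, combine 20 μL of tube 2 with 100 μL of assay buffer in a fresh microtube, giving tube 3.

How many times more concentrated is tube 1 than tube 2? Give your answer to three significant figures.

Step 1: 40 μL + 440 μL = 480 μL total → factor 480/40 = 12
Step 2: 0.1 mL + 1900 μL = 2 mL total → factor 2/0.1 = 20
Dilution factor to tube 1 = 12; to tube 2 = 240
[tube 1]/[tube 2] = (factor to tube 2)/(factor to tube 1) = 240/12 = 20.0

20.0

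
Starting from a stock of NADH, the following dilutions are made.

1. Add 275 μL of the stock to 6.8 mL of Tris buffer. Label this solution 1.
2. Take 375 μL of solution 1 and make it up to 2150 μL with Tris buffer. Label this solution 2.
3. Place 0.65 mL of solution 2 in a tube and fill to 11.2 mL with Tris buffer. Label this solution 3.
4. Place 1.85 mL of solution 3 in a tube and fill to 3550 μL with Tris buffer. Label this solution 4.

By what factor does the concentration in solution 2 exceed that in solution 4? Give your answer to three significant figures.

33.1

Step 1: 275 μL + 6.8 mL = 7075 μL total → factor 7075/275 = 25.727
Step 2: 375 μL brought to 2150 μL → factor 2150/375 = 5.7333
Step 3: 0.65 mL brought to 11.2 mL → factor 11.2/0.65 = 17.231
Step 4: 1.85 mL brought to 3550 μL → factor 3.55/1.85 = 1.9189
Dilution factor to solution 2 = 147.5; to solution 4 = 4877.1
[solution 2]/[solution 4] = (factor to solution 4)/(factor to solution 2) = 4877.1/147.5 = 33.1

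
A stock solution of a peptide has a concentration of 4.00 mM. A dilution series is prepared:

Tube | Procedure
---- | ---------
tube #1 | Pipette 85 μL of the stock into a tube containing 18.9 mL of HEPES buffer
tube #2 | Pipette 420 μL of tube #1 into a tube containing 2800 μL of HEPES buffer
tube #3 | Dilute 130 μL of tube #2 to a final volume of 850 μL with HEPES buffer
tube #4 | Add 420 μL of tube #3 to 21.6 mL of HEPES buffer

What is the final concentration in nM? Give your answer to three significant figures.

Step 1: 85 μL + 18.9 mL = 18985 μL total → factor 18985/85 = 223.35
Step 2: 420 μL + 2800 μL = 3220 μL total → factor 3220/420 = 7.6667
Step 3: 130 μL brought to 850 μL → factor 850/130 = 6.5385
Step 4: 420 μL + 21.6 mL = 22020 μL total → factor 22020/420 = 52.429
Overall dilution factor = 223.35 × 7.6667 × 6.5385 × 52.429 = 5.8701 × 10^5
Final = 4.00 mM / 5.8701 × 10^5 = 6.814 × 10^-6 mM = 6.81 nM

6.81 nM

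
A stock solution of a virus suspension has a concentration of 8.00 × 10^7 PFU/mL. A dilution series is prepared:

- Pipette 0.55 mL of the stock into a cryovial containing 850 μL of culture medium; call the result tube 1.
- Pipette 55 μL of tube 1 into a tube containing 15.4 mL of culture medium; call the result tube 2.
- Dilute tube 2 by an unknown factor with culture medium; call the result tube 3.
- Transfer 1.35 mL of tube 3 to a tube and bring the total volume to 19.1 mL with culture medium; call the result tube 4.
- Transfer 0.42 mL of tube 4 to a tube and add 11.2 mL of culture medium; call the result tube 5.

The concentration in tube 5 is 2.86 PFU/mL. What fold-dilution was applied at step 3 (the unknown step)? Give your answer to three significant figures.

99.9-fold

Step 1: 0.55 mL + 850 μL = 1.4 mL total → factor 1.4/0.55 = 2.5455
Step 2: 55 μL + 15.4 mL = 15455 μL total → factor 15455/55 = 281
Step 3: unknown factor x
Step 4: 1.35 mL brought to 19.1 mL → factor 19.1/1.35 = 14.148
Step 5: 0.42 mL + 11.2 mL = 11.62 mL total → factor 11.62/0.42 = 27.667
Product of known-step factors = 2.7998 × 10^5
Overall factor = 8.00 × 10^7 PFU/mL / (2.86 PFU/mL) = 2.7972 × 10^7
x = 2.7972 × 10^7 / 2.7998 × 10^5 = 99.9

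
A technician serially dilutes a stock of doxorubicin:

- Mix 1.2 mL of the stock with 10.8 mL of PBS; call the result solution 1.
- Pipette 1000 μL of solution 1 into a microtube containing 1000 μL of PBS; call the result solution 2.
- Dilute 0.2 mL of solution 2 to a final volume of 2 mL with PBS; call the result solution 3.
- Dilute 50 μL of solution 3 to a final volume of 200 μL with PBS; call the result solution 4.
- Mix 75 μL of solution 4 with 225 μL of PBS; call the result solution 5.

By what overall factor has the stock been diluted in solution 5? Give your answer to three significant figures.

3.20 × 10^3

Step 1: 1.2 mL + 10.8 mL = 12 mL total → factor 12/1.2 = 10
Step 2: 1000 μL + 1000 μL = 2000 μL total → factor 2000/1000 = 2
Step 3: 0.2 mL brought to 2 mL → factor 2/0.2 = 10
Step 4: 50 μL brought to 200 μL → factor 200/50 = 4
Step 5: 75 μL + 225 μL = 300 μL total → factor 300/75 = 4
Overall dilution factor = 10 × 2 × 10 × 4 × 4 = 3200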